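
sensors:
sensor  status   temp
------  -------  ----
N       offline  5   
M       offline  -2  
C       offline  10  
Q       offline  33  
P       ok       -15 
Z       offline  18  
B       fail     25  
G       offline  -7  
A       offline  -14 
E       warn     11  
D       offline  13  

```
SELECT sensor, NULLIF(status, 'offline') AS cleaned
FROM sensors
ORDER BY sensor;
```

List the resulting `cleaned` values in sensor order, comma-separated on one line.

NULL, fail, NULL, NULL, warn, NULL, NULL, NULL, ok, NULL, NULL

sensor=A: status=offline vs offline: equal → NULL
sensor=B: status=fail vs offline: differ → fail
sensor=C: status=offline vs offline: equal → NULL
sensor=D: status=offline vs offline: equal → NULL
sensor=E: status=warn vs offline: differ → warn
sensor=G: status=offline vs offline: equal → NULL
sensor=M: status=offline vs offline: equal → NULL
sensor=N: status=offline vs offline: equal → NULL
sensor=P: status=ok vs offline: differ → ok
sensor=Q: status=offline vs offline: equal → NULL
sensor=Z: status=offline vs offline: equal → NULL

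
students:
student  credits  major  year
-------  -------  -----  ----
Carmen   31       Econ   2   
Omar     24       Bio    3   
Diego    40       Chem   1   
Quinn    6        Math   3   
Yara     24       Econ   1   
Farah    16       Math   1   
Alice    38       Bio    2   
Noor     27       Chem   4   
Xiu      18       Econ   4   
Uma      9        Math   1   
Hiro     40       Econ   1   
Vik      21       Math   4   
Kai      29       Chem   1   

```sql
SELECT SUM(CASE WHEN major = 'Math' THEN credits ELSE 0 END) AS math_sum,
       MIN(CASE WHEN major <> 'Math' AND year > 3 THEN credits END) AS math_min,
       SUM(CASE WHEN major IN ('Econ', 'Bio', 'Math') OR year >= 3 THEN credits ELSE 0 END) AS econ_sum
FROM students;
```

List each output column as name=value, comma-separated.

[math_sum: major = 'Math']
student=Carmen: ✗
student=Omar: ✗
student=Diego: ✗
student=Quinn: ✓ → 6
student=Yara: ✗
student=Farah: ✓ → 16
student=Alice: ✗
student=Noor: ✗
student=Xiu: ✗
student=Uma: ✓ → 9
student=Hiro: ✗
student=Vik: ✓ → 21
student=Kai: ✗
math_sum = 6 + 16 + 9 + 21 = 52
—
[math_min: major <> 'Math' AND year > 3]
student=Carmen: ✗
student=Omar: ✗
student=Diego: ✗
student=Quinn: ✗
student=Yara: ✗
student=Farah: ✗
student=Alice: ✗
student=Noor: ✓ → 27
student=Xiu: ✓ → 18
student=Uma: ✗
student=Hiro: ✗
student=Vik: ✗
student=Kai: ✗
math_min = MIN(27, 18) = 18
—
[econ_sum: major IN ('Econ', 'Bio', 'Math') OR year >= 3]
student=Carmen: ✓ → 31
student=Omar: ✓ → 24
student=Diego: ✗
student=Quinn: ✓ → 6
student=Yara: ✓ → 24
student=Farah: ✓ → 16
student=Alice: ✓ → 38
student=Noor: ✓ → 27
student=Xiu: ✓ → 18
student=Uma: ✓ → 9
student=Hiro: ✓ → 40
student=Vik: ✓ → 21
student=Kai: ✗
econ_sum = 31 + 24 + 6 + 24 + 16 + 38 + 27 + 18 + 9 + 40 + 21 = 254

math_sum=52, math_min=18, econ_sum=254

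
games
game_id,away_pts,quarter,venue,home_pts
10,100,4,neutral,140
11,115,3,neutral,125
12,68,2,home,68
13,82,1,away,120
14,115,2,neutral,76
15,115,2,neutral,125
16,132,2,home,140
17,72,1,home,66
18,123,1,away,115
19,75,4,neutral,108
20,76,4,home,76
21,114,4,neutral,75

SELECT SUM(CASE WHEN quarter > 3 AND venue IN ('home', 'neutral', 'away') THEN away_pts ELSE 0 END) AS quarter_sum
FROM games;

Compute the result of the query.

365

game_id=10: ✓ → 100
game_id=11: ✗
game_id=12: ✗
game_id=13: ✗
game_id=14: ✗
game_id=15: ✗
game_id=16: ✗
game_id=17: ✗
game_id=18: ✗
game_id=19: ✓ → 75
game_id=20: ✓ → 76
game_id=21: ✓ → 114
quarter_sum = 100 + 75 + 76 + 114 = 365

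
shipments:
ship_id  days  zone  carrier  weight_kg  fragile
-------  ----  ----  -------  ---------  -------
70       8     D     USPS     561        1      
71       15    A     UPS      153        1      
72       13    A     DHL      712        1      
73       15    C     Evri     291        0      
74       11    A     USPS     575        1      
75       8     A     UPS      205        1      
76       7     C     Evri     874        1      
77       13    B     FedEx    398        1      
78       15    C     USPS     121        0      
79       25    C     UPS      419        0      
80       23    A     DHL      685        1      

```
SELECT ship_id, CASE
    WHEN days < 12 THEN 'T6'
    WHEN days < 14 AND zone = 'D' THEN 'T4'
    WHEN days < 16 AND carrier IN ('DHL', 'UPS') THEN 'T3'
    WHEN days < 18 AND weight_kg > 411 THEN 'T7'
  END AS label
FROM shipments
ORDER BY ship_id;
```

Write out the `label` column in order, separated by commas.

ship_id=70: days < 12 → T6
ship_id=71: days < 16 AND carrier IN ('DHL', 'UPS') → T3
ship_id=72: days < 16 AND carrier IN ('DHL', 'UPS') → T3
ship_id=73: (no match → NULL) → NULL
ship_id=74: days < 12 → T6
ship_id=75: days < 12 → T6
ship_id=76: days < 12 → T6
ship_id=77: (no match → NULL) → NULL
ship_id=78: (no match → NULL) → NULL
ship_id=79: (no match → NULL) → NULL
ship_id=80: (no match → NULL) → NULL

T6, T3, T3, NULL, T6, T6, T6, NULL, NULL, NULL, NULL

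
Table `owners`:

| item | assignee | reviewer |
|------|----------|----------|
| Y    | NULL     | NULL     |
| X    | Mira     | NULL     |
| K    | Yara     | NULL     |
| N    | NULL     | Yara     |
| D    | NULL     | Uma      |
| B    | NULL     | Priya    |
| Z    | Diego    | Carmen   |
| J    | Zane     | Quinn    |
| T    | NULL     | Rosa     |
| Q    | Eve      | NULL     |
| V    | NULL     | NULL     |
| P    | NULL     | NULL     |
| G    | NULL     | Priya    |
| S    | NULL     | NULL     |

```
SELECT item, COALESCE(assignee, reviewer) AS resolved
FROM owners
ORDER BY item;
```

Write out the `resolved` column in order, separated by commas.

item=B: assignee=NULL, reviewer=Priya → Priya
item=D: assignee=NULL, reviewer=Uma → Uma
item=G: assignee=NULL, reviewer=Priya → Priya
item=J: assignee=Zane → Zane
item=K: assignee=Yara → Yara
item=N: assignee=NULL, reviewer=Yara → Yara
item=P: assignee=NULL, reviewer=NULL (all NULL) → NULL
item=Q: assignee=Eve → Eve
item=S: assignee=NULL, reviewer=NULL (all NULL) → NULL
item=T: assignee=NULL, reviewer=Rosa → Rosa
item=V: assignee=NULL, reviewer=NULL (all NULL) → NULL
item=X: assignee=Mira → Mira
item=Y: assignee=NULL, reviewer=NULL (all NULL) → NULL
item=Z: assignee=Diego → Diego

Priya, Uma, Priya, Zane, Yara, Yara, NULL, Eve, NULL, Rosa, NULL, Mira, NULL, Diego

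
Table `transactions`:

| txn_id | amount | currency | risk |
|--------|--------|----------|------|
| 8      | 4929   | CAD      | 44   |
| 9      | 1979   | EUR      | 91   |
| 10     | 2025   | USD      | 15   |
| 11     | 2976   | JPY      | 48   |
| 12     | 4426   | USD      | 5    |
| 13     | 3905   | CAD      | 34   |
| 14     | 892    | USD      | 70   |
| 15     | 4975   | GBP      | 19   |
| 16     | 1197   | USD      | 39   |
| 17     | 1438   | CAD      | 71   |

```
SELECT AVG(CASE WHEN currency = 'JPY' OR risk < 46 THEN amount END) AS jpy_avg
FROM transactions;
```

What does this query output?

3490.4285714286

txn_id=8: ✓ → 4929
txn_id=9: ✗
txn_id=10: ✓ → 2025
txn_id=11: ✓ → 2976
txn_id=12: ✓ → 4426
txn_id=13: ✓ → 3905
txn_id=14: ✗
txn_id=15: ✓ → 4975
txn_id=16: ✓ → 1197
txn_id=17: ✗
jpy_avg = (4929 + 2025 + 2976 + 4426 + 3905 + 4975 + 1197) / 7 = 3490.4285714286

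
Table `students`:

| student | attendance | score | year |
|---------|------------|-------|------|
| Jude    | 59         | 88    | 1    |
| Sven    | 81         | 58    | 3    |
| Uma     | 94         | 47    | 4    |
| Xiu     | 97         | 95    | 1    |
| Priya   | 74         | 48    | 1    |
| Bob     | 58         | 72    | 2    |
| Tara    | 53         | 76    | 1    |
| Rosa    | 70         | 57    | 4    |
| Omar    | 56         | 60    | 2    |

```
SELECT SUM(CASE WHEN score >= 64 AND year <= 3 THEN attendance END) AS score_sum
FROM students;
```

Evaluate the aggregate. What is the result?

student=Jude: ✓ → 59
student=Sven: ✗
student=Uma: ✗
student=Xiu: ✓ → 97
student=Priya: ✗
student=Bob: ✓ → 58
student=Tara: ✓ → 53
student=Rosa: ✗
student=Omar: ✗
score_sum = 59 + 97 + 58 + 53 = 267

267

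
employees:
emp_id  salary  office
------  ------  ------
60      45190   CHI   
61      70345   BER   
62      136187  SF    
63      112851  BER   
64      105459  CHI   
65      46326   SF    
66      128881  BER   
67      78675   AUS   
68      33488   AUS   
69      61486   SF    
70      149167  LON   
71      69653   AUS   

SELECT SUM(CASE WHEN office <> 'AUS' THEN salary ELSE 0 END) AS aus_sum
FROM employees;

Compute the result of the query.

emp_id=60: ✓ → 45190
emp_id=61: ✓ → 70345
emp_id=62: ✓ → 136187
emp_id=63: ✓ → 112851
emp_id=64: ✓ → 105459
emp_id=65: ✓ → 46326
emp_id=66: ✓ → 128881
emp_id=67: ✗
emp_id=68: ✗
emp_id=69: ✓ → 61486
emp_id=70: ✓ → 149167
emp_id=71: ✗
aus_sum = 45190 + 70345 + 136187 + 112851 + 105459 + 46326 + 128881 + 61486 + 149167 = 855892

855892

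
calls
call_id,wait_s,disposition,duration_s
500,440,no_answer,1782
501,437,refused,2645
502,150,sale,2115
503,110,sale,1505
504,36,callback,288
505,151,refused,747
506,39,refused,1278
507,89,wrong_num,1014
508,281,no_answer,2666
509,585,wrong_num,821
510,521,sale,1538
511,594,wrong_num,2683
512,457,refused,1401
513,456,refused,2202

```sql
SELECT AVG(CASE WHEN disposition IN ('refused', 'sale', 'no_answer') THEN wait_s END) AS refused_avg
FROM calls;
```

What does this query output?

304.2

call_id=500: ✓ → 440
call_id=501: ✓ → 437
call_id=502: ✓ → 150
call_id=503: ✓ → 110
call_id=504: ✗
call_id=505: ✓ → 151
call_id=506: ✓ → 39
call_id=507: ✗
call_id=508: ✓ → 281
call_id=509: ✗
call_id=510: ✓ → 521
call_id=511: ✗
call_id=512: ✓ → 457
call_id=513: ✓ → 456
refused_avg = (440 + 437 + 150 + 110 + 151 + 39 + 281 + 521 + 457 + 456) / 10 = 304.2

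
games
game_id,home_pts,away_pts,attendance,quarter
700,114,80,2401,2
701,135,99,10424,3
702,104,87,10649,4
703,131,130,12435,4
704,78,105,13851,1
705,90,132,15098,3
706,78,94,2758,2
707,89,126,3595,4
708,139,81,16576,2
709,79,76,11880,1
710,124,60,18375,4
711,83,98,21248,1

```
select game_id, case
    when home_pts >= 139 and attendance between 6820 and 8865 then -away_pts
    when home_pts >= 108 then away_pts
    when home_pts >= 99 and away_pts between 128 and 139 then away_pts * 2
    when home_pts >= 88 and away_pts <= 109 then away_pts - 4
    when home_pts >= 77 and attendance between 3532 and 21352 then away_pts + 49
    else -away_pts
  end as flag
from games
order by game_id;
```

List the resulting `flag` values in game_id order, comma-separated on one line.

80, 99, 83, 130, 154, 181, -94, 175, 81, 125, 60, 147

game_id=700: home_pts >= 108 → 80
game_id=701: home_pts >= 108 → 99
game_id=702: home_pts >= 88 and away_pts <= 109 → 83
game_id=703: home_pts >= 108 → 130
game_id=704: home_pts >= 77 and attendance between 3532 and 21352 → 154
game_id=705: home_pts >= 77 and attendance between 3532 and 21352 → 181
game_id=706: ELSE → -94
game_id=707: home_pts >= 77 and attendance between 3532 and 21352 → 175
game_id=708: home_pts >= 108 → 81
game_id=709: home_pts >= 77 and attendance between 3532 and 21352 → 125
game_id=710: home_pts >= 108 → 60
game_id=711: home_pts >= 77 and attendance between 3532 and 21352 → 147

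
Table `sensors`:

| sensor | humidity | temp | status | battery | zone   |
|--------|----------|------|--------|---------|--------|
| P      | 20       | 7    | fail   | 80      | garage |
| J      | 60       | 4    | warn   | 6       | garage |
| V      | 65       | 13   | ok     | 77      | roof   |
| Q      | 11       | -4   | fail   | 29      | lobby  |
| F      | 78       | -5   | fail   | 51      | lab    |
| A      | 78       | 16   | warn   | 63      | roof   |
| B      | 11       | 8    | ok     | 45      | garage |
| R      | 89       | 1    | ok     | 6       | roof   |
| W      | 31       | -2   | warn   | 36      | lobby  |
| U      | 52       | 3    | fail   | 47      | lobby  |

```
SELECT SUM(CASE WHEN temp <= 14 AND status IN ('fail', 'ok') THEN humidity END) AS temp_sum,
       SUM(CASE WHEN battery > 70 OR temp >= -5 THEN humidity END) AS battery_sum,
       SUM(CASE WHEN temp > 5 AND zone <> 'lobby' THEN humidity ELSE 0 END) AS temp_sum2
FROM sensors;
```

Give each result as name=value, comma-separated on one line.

temp_sum=326, battery_sum=495, temp_sum2=174

[temp_sum: temp <= 14 AND status IN ('fail', 'ok')]
sensor=P: ✓ → 20
sensor=J: ✗
sensor=V: ✓ → 65
sensor=Q: ✓ → 11
sensor=F: ✓ → 78
sensor=A: ✗
sensor=B: ✓ → 11
sensor=R: ✓ → 89
sensor=W: ✗
sensor=U: ✓ → 52
temp_sum = 20 + 65 + 11 + 78 + 11 + 89 + 52 = 326
—
[battery_sum: battery > 70 OR temp >= -5]
sensor=P: ✓ → 20
sensor=J: ✓ → 60
sensor=V: ✓ → 65
sensor=Q: ✓ → 11
sensor=F: ✓ → 78
sensor=A: ✓ → 78
sensor=B: ✓ → 11
sensor=R: ✓ → 89
sensor=W: ✓ → 31
sensor=U: ✓ → 52
battery_sum = 20 + 60 + 65 + 11 + 78 + 78 + 11 + 89 + 31 + 52 = 495
—
[temp_sum2: temp > 5 AND zone <> 'lobby']
sensor=P: ✓ → 20
sensor=J: ✗
sensor=V: ✓ → 65
sensor=Q: ✗
sensor=F: ✗
sensor=A: ✓ → 78
sensor=B: ✓ → 11
sensor=R: ✗
sensor=W: ✗
sensor=U: ✗
temp_sum2 = 20 + 65 + 78 + 11 = 174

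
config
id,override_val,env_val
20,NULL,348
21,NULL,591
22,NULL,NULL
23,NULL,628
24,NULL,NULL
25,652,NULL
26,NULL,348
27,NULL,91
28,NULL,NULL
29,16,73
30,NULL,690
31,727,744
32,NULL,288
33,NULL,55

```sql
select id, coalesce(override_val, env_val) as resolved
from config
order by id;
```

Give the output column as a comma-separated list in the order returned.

348, 591, NULL, 628, NULL, 652, 348, 91, NULL, 16, 690, 727, 288, 55

id=20: override_val=NULL, env_val=348 → 348
id=21: override_val=NULL, env_val=591 → 591
id=22: override_val=NULL, env_val=NULL (all NULL) → NULL
id=23: override_val=NULL, env_val=628 → 628
id=24: override_val=NULL, env_val=NULL (all NULL) → NULL
id=25: override_val=652 → 652
id=26: override_val=NULL, env_val=348 → 348
id=27: override_val=NULL, env_val=91 → 91
id=28: override_val=NULL, env_val=NULL (all NULL) → NULL
id=29: override_val=16 → 16
id=30: override_val=NULL, env_val=690 → 690
id=31: override_val=727 → 727
id=32: override_val=NULL, env_val=288 → 288
id=33: override_val=NULL, env_val=55 → 55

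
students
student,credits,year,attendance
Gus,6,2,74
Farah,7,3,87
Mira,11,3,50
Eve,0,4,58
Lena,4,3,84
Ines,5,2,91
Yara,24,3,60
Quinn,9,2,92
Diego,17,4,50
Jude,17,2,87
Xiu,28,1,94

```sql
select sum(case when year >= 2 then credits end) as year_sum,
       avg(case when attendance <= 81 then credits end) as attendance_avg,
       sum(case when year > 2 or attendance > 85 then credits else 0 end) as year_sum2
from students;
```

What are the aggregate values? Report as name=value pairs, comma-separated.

year_sum=100, attendance_avg=11.6, year_sum2=122

[year_sum: year >= 2]
student=Gus: ✓ → 6
student=Farah: ✓ → 7
student=Mira: ✓ → 11
student=Eve: ✓ → 0
student=Lena: ✓ → 4
student=Ines: ✓ → 5
student=Yara: ✓ → 24
student=Quinn: ✓ → 9
student=Diego: ✓ → 17
student=Jude: ✓ → 17
student=Xiu: ✗
year_sum = 6 + 7 + 11 + 4 + 5 + 24 + 9 + 17 + 17 = 100
—
[attendance_avg: attendance <= 81]
student=Gus: ✓ → 6
student=Farah: ✗
student=Mira: ✓ → 11
student=Eve: ✓ → 0
student=Lena: ✗
student=Ines: ✗
student=Yara: ✓ → 24
student=Quinn: ✗
student=Diego: ✓ → 17
student=Jude: ✗
student=Xiu: ✗
attendance_avg = (6 + 11 + 0 + 24 + 17) / 5 = 11.6
—
[year_sum2: year > 2 or attendance > 85]
student=Gus: ✗
student=Farah: ✓ → 7
student=Mira: ✓ → 11
student=Eve: ✓ → 0
student=Lena: ✓ → 4
student=Ines: ✓ → 5
student=Yara: ✓ → 24
student=Quinn: ✓ → 9
student=Diego: ✓ → 17
student=Jude: ✓ → 17
student=Xiu: ✓ → 28
year_sum2 = 7 + 11 + 4 + 5 + 24 + 9 + 17 + 17 + 28 = 122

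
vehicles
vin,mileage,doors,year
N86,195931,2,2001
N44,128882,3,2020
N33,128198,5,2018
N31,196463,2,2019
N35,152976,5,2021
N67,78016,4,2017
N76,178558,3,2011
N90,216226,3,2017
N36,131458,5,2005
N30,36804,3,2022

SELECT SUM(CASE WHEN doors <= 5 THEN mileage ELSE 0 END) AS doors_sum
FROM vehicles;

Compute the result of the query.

vin=N86: ✓ → 195931
vin=N44: ✓ → 128882
vin=N33: ✓ → 128198
vin=N31: ✓ → 196463
vin=N35: ✓ → 152976
vin=N67: ✓ → 78016
vin=N76: ✓ → 178558
vin=N90: ✓ → 216226
vin=N36: ✓ → 131458
vin=N30: ✓ → 36804
doors_sum = 195931 + 128882 + 128198 + 196463 + 152976 + 78016 + 178558 + 216226 + 131458 + 36804 = 1443512

1443512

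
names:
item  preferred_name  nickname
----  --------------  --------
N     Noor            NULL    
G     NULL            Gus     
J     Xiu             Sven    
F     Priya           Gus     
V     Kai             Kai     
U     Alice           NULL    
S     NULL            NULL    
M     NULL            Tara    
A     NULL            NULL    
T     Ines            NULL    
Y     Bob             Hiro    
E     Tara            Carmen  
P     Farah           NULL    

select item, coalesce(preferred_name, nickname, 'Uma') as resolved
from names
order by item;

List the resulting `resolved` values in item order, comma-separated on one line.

Uma, Tara, Priya, Gus, Xiu, Tara, Noor, Farah, Uma, Ines, Alice, Kai, Bob

item=A: preferred_name=NULL, nickname=NULL, → literal Uma → Uma
item=E: preferred_name=Tara → Tara
item=F: preferred_name=Priya → Priya
item=G: preferred_name=NULL, nickname=Gus → Gus
item=J: preferred_name=Xiu → Xiu
item=M: preferred_name=NULL, nickname=Tara → Tara
item=N: preferred_name=Noor → Noor
item=P: preferred_name=Farah → Farah
item=S: preferred_name=NULL, nickname=NULL, → literal Uma → Uma
item=T: preferred_name=Ines → Ines
item=U: preferred_name=Alice → Alice
item=V: preferred_name=Kai → Kai
item=Y: preferred_name=Bob → Bob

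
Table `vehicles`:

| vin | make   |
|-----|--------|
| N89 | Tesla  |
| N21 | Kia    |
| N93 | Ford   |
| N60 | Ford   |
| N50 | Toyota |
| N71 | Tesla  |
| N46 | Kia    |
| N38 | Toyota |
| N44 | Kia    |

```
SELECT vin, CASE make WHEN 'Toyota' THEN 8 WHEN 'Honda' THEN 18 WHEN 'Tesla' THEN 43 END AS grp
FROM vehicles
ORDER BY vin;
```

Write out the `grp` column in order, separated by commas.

vin=N21: (no match → NULL) → NULL
vin=N38: make='Toyota' → 8
vin=N44: (no match → NULL) → NULL
vin=N46: (no match → NULL) → NULL
vin=N50: make='Toyota' → 8
vin=N60: (no match → NULL) → NULL
vin=N71: make='Tesla' → 43
vin=N89: make='Tesla' → 43
vin=N93: (no match → NULL) → NULL

NULL, 8, NULL, NULL, 8, NULL, 43, 43, NULL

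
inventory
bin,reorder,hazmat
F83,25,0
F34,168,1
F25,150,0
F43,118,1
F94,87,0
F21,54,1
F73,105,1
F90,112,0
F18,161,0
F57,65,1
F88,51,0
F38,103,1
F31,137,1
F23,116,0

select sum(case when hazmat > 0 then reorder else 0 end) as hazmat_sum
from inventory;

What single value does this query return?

bin=F83: ✗
bin=F34: ✓ → 168
bin=F25: ✗
bin=F43: ✓ → 118
bin=F94: ✗
bin=F21: ✓ → 54
bin=F73: ✓ → 105
bin=F90: ✗
bin=F18: ✗
bin=F57: ✓ → 65
bin=F88: ✗
bin=F38: ✓ → 103
bin=F31: ✓ → 137
bin=F23: ✗
hazmat_sum = 168 + 118 + 54 + 105 + 65 + 103 + 137 = 750

750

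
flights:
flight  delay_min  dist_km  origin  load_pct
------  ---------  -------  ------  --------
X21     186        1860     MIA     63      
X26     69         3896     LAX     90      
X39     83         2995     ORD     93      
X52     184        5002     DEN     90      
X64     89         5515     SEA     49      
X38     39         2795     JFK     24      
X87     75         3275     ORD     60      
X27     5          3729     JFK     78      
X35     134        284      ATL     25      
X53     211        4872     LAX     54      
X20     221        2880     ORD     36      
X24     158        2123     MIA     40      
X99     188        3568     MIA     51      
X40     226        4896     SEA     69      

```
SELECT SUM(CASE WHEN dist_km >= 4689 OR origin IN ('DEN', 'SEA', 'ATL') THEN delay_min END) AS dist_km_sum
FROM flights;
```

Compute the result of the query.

flight=X21: ✗
flight=X26: ✗
flight=X39: ✗
flight=X52: ✓ → 184
flight=X64: ✓ → 89
flight=X38: ✗
flight=X87: ✗
flight=X27: ✗
flight=X35: ✓ → 134
flight=X53: ✓ → 211
flight=X20: ✗
flight=X24: ✗
flight=X99: ✗
flight=X40: ✓ → 226
dist_km_sum = 184 + 89 + 134 + 211 + 226 = 844

844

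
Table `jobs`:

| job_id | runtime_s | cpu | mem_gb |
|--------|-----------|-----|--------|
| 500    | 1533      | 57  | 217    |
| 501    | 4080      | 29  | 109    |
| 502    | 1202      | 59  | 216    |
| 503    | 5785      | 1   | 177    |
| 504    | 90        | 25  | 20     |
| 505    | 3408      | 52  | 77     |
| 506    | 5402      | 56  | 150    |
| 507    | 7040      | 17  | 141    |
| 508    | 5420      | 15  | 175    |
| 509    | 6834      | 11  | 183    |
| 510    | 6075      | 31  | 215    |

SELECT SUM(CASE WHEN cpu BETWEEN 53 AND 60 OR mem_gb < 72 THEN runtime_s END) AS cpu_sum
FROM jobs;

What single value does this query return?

8227

job_id=500: ✓ → 1533
job_id=501: ✗
job_id=502: ✓ → 1202
job_id=503: ✗
job_id=504: ✓ → 90
job_id=505: ✗
job_id=506: ✓ → 5402
job_id=507: ✗
job_id=508: ✗
job_id=509: ✗
job_id=510: ✗
cpu_sum = 1533 + 1202 + 90 + 5402 = 8227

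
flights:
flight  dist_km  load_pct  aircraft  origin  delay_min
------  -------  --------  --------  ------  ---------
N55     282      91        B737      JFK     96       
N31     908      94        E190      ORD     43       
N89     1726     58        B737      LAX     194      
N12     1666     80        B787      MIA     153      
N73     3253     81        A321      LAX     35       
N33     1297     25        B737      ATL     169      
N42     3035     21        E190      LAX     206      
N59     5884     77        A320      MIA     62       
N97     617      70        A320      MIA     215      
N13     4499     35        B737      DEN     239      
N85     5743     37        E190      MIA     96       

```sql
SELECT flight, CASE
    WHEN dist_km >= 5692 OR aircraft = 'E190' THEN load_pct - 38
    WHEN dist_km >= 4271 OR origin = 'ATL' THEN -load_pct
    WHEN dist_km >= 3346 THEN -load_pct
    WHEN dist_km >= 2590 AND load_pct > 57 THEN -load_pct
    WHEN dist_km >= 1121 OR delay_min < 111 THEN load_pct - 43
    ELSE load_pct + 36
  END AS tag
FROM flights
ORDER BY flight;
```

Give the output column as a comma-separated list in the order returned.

flight=N12: dist_km >= 1121 OR delay_min < 111 → 37
flight=N13: dist_km >= 4271 OR origin = 'ATL' → -35
flight=N31: dist_km >= 5692 OR aircraft = 'E190' → 56
flight=N33: dist_km >= 4271 OR origin = 'ATL' → -25
flight=N42: dist_km >= 5692 OR aircraft = 'E190' → -17
flight=N55: dist_km >= 1121 OR delay_min < 111 → 48
flight=N59: dist_km >= 5692 OR aircraft = 'E190' → 39
flight=N73: dist_km >= 2590 AND load_pct > 57 → -81
flight=N85: dist_km >= 5692 OR aircraft = 'E190' → -1
flight=N89: dist_km >= 1121 OR delay_min < 111 → 15
flight=N97: ELSE → 106

37, -35, 56, -25, -17, 48, 39, -81, -1, 15, 106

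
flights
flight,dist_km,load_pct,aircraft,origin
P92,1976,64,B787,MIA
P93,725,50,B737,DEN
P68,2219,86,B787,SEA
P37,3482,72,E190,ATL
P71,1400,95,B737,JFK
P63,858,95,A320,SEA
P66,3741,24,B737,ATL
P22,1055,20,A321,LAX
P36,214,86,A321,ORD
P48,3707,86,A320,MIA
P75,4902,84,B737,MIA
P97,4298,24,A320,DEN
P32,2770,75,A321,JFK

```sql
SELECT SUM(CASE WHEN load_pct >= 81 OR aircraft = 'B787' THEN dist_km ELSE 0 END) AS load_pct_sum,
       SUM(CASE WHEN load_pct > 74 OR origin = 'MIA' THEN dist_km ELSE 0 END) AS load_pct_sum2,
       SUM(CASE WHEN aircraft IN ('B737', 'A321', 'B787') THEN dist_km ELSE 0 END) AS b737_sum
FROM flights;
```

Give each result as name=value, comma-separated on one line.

[load_pct_sum: load_pct >= 81 OR aircraft = 'B787']
flight=P92: ✓ → 1976
flight=P93: ✗
flight=P68: ✓ → 2219
flight=P37: ✗
flight=P71: ✓ → 1400
flight=P63: ✓ → 858
flight=P66: ✗
flight=P22: ✗
flight=P36: ✓ → 214
flight=P48: ✓ → 3707
flight=P75: ✓ → 4902
flight=P97: ✗
flight=P32: ✗
load_pct_sum = 1976 + 2219 + 1400 + 858 + 214 + 3707 + 4902 = 15276
—
[load_pct_sum2: load_pct > 74 OR origin = 'MIA']
flight=P92: ✓ → 1976
flight=P93: ✗
flight=P68: ✓ → 2219
flight=P37: ✗
flight=P71: ✓ → 1400
flight=P63: ✓ → 858
flight=P66: ✗
flight=P22: ✗
flight=P36: ✓ → 214
flight=P48: ✓ → 3707
flight=P75: ✓ → 4902
flight=P97: ✗
flight=P32: ✓ → 2770
load_pct_sum2 = 1976 + 2219 + 1400 + 858 + 214 + 3707 + 4902 + 2770 = 18046
—
[b737_sum: aircraft IN ('B737', 'A321', 'B787')]
flight=P92: ✓ → 1976
flight=P93: ✓ → 725
flight=P68: ✓ → 2219
flight=P37: ✗
flight=P71: ✓ → 1400
flight=P63: ✗
flight=P66: ✓ → 3741
flight=P22: ✓ → 1055
flight=P36: ✓ → 214
flight=P48: ✗
flight=P75: ✓ → 4902
flight=P97: ✗
flight=P32: ✓ → 2770
b737_sum = 1976 + 725 + 2219 + 1400 + 3741 + 1055 + 214 + 4902 + 2770 = 19002

load_pct_sum=15276, load_pct_sum2=18046, b737_sum=19002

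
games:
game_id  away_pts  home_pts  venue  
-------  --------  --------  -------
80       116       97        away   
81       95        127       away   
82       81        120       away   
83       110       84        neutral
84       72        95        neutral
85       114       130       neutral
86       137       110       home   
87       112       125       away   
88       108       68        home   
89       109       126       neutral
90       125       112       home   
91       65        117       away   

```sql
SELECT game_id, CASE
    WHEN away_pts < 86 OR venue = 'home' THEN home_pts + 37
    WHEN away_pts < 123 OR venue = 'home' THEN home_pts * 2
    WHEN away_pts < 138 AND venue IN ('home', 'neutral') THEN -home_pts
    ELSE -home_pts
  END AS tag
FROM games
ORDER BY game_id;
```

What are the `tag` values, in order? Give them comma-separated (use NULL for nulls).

194, 254, 157, 168, 132, 260, 147, 250, 105, 252, 149, 154

game_id=80: away_pts < 123 OR venue = 'home' → 194
game_id=81: away_pts < 123 OR venue = 'home' → 254
game_id=82: away_pts < 86 OR venue = 'home' → 157
game_id=83: away_pts < 123 OR venue = 'home' → 168
game_id=84: away_pts < 86 OR venue = 'home' → 132
game_id=85: away_pts < 123 OR venue = 'home' → 260
game_id=86: away_pts < 86 OR venue = 'home' → 147
game_id=87: away_pts < 123 OR venue = 'home' → 250
game_id=88: away_pts < 86 OR venue = 'home' → 105
game_id=89: away_pts < 123 OR venue = 'home' → 252
game_id=90: away_pts < 86 OR venue = 'home' → 149
game_id=91: away_pts < 86 OR venue = 'home' → 154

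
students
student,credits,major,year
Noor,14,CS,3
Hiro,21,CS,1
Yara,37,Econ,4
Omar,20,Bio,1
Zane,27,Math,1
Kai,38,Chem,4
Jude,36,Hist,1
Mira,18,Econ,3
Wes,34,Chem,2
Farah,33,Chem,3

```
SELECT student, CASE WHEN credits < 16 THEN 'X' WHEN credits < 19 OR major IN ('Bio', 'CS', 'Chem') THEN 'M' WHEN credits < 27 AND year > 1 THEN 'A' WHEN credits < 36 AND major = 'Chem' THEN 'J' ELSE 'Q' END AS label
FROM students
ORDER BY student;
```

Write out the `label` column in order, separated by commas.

M, M, Q, M, M, X, M, M, Q, Q

student=Farah: credits < 19 OR major IN ('Bio', 'CS', 'Chem') → M
student=Hiro: credits < 19 OR major IN ('Bio', 'CS', 'Chem') → M
student=Jude: ELSE → Q
student=Kai: credits < 19 OR major IN ('Bio', 'CS', 'Chem') → M
student=Mira: credits < 19 OR major IN ('Bio', 'CS', 'Chem') → M
student=Noor: credits < 16 → X
student=Omar: credits < 19 OR major IN ('Bio', 'CS', 'Chem') → M
student=Wes: credits < 19 OR major IN ('Bio', 'CS', 'Chem') → M
student=Yara: ELSE → Q
student=Zane: ELSE → Q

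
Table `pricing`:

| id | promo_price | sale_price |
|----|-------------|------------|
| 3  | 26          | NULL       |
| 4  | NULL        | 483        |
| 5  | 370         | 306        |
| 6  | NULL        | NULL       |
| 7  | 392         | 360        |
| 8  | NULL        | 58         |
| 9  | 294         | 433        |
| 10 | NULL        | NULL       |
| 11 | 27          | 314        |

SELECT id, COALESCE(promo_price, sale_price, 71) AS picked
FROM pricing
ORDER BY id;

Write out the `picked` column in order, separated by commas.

id=3: promo_price=26 → 26
id=4: promo_price=NULL, sale_price=483 → 483
id=5: promo_price=370 → 370
id=6: promo_price=NULL, sale_price=NULL, → literal 71 → 71
id=7: promo_price=392 → 392
id=8: promo_price=NULL, sale_price=58 → 58
id=9: promo_price=294 → 294
id=10: promo_price=NULL, sale_price=NULL, → literal 71 → 71
id=11: promo_price=27 → 27

26, 483, 370, 71, 392, 58, 294, 71, 27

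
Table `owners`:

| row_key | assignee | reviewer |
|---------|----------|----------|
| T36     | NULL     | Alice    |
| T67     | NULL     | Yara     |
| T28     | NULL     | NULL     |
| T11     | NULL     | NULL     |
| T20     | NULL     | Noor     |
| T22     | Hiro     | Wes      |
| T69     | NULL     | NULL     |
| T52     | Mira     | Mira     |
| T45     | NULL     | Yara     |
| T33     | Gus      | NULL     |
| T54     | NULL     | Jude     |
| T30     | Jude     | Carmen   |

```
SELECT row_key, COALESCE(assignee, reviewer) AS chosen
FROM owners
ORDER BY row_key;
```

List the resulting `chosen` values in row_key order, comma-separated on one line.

NULL, Noor, Hiro, NULL, Jude, Gus, Alice, Yara, Mira, Jude, Yara, NULL

row_key=T11: assignee=NULL, reviewer=NULL (all NULL) → NULL
row_key=T20: assignee=NULL, reviewer=Noor → Noor
row_key=T22: assignee=Hiro → Hiro
row_key=T28: assignee=NULL, reviewer=NULL (all NULL) → NULL
row_key=T30: assignee=Jude → Jude
row_key=T33: assignee=Gus → Gus
row_key=T36: assignee=NULL, reviewer=Alice → Alice
row_key=T45: assignee=NULL, reviewer=Yara → Yara
row_key=T52: assignee=Mira → Mira
row_key=T54: assignee=NULL, reviewer=Jude → Jude
row_key=T67: assignee=NULL, reviewer=Yara → Yara
row_key=T69: assignee=NULL, reviewer=NULL (all NULL) → NULL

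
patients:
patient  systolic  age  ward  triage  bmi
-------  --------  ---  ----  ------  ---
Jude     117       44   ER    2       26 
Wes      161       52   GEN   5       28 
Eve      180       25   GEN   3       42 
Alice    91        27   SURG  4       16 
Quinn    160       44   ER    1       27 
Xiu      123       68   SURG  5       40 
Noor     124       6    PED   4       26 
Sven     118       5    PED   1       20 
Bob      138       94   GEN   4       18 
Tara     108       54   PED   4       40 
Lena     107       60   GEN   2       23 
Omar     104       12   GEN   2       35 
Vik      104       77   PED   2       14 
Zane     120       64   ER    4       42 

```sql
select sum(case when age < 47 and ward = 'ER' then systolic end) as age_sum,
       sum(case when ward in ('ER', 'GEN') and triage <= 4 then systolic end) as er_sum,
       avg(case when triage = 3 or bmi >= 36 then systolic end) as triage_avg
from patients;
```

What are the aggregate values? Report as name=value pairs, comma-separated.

[age_sum: age < 47 and ward = 'ER']
patient=Jude: ✓ → 117
patient=Wes: ✗
patient=Eve: ✗
patient=Alice: ✗
patient=Quinn: ✓ → 160
patient=Xiu: ✗
patient=Noor: ✗
patient=Sven: ✗
patient=Bob: ✗
patient=Tara: ✗
patient=Lena: ✗
patient=Omar: ✗
patient=Vik: ✗
patient=Zane: ✗
age_sum = 117 + 160 = 277
—
[er_sum: ward in ('ER', 'GEN') and triage <= 4]
patient=Jude: ✓ → 117
patient=Wes: ✗
patient=Eve: ✓ → 180
patient=Alice: ✗
patient=Quinn: ✓ → 160
patient=Xiu: ✗
patient=Noor: ✗
patient=Sven: ✗
patient=Bob: ✓ → 138
patient=Tara: ✗
patient=Lena: ✓ → 107
patient=Omar: ✓ → 104
patient=Vik: ✗
patient=Zane: ✓ → 120
er_sum = 117 + 180 + 160 + 138 + 107 + 104 + 120 = 926
—
[triage_avg: triage = 3 or bmi >= 36]
patient=Jude: ✗
patient=Wes: ✗
patient=Eve: ✓ → 180
patient=Alice: ✗
patient=Quinn: ✗
patient=Xiu: ✓ → 123
patient=Noor: ✗
patient=Sven: ✗
patient=Bob: ✗
patient=Tara: ✓ → 108
patient=Lena: ✗
patient=Omar: ✗
patient=Vik: ✗
patient=Zane: ✓ → 120
triage_avg = (180 + 123 + 108 + 120) / 4 = 132.75

age_sum=277, er_sum=926, triage_avg=132.75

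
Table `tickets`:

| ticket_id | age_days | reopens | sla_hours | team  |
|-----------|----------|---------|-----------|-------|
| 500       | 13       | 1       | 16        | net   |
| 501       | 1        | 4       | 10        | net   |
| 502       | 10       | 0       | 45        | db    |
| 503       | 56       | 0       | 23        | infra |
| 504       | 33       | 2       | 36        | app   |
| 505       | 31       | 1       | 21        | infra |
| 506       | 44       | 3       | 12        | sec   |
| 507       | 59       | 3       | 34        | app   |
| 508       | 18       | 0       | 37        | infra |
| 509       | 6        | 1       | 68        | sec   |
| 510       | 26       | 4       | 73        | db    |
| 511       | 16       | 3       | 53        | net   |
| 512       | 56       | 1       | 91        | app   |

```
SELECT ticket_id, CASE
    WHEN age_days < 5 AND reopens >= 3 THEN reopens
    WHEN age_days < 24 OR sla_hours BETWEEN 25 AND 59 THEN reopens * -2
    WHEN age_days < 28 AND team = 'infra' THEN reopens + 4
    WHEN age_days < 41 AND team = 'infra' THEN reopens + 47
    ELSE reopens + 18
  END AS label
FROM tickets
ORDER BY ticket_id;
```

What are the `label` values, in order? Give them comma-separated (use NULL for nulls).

ticket_id=500: age_days < 24 OR sla_hours BETWEEN 25 AND 59 → -2
ticket_id=501: age_days < 5 AND reopens >= 3 → 4
ticket_id=502: age_days < 24 OR sla_hours BETWEEN 25 AND 59 → 0
ticket_id=503: ELSE → 18
ticket_id=504: age_days < 24 OR sla_hours BETWEEN 25 AND 59 → -4
ticket_id=505: age_days < 41 AND team = 'infra' → 48
ticket_id=506: ELSE → 21
ticket_id=507: age_days < 24 OR sla_hours BETWEEN 25 AND 59 → -6
ticket_id=508: age_days < 24 OR sla_hours BETWEEN 25 AND 59 → 0
ticket_id=509: age_days < 24 OR sla_hours BETWEEN 25 AND 59 → -2
ticket_id=510: ELSE → 22
ticket_id=511: age_days < 24 OR sla_hours BETWEEN 25 AND 59 → -6
ticket_id=512: ELSE → 19

-2, 4, 0, 18, -4, 48, 21, -6, 0, -2, 22, -6, 19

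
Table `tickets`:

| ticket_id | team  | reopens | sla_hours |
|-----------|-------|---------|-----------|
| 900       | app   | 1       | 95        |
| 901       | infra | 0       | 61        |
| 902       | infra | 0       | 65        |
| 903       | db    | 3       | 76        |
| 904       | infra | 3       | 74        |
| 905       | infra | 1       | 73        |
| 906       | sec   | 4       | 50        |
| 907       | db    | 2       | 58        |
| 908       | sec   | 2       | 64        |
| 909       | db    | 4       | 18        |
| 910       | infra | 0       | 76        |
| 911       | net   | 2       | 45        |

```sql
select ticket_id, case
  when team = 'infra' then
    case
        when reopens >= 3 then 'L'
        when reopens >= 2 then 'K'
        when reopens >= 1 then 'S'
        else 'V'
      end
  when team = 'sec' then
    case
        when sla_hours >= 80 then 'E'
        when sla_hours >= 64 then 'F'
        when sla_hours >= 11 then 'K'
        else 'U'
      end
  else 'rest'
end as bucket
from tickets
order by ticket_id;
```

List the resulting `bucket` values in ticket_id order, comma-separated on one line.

rest, V, V, rest, L, S, K, rest, F, rest, V, rest

ticket_id=900: team='app' → outer ELSE → rest
ticket_id=901: team='infra' → inner[ELSE] → V
ticket_id=902: team='infra' → inner[ELSE] → V
ticket_id=903: team='db' → outer ELSE → rest
ticket_id=904: team='infra' → inner[reopens >= 3] → L
ticket_id=905: team='infra' → inner[reopens >= 1] → S
ticket_id=906: team='sec' → inner[sla_hours >= 11] → K
ticket_id=907: team='db' → outer ELSE → rest
ticket_id=908: team='sec' → inner[sla_hours >= 64] → F
ticket_id=909: team='db' → outer ELSE → rest
ticket_id=910: team='infra' → inner[ELSE] → V
ticket_id=911: team='net' → outer ELSE → rest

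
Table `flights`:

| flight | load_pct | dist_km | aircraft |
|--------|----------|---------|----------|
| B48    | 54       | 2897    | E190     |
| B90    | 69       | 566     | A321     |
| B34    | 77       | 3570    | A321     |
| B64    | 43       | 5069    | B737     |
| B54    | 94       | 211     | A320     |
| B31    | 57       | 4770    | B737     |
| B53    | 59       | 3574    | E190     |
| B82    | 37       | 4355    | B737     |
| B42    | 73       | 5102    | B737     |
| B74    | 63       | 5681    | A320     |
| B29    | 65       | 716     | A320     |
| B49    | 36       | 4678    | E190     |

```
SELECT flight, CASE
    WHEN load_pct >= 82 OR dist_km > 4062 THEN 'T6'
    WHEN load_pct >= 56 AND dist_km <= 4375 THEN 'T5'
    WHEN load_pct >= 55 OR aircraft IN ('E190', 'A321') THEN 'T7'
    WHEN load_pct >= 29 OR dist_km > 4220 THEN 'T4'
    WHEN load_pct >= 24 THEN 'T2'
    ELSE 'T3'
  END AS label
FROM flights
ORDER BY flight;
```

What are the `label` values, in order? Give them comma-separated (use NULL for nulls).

T5, T6, T5, T6, T7, T6, T5, T6, T6, T6, T6, T5

flight=B29: load_pct >= 56 AND dist_km <= 4375 → T5
flight=B31: load_pct >= 82 OR dist_km > 4062 → T6
flight=B34: load_pct >= 56 AND dist_km <= 4375 → T5
flight=B42: load_pct >= 82 OR dist_km > 4062 → T6
flight=B48: load_pct >= 55 OR aircraft IN ('E190', 'A321') → T7
flight=B49: load_pct >= 82 OR dist_km > 4062 → T6
flight=B53: load_pct >= 56 AND dist_km <= 4375 → T5
flight=B54: load_pct >= 82 OR dist_km > 4062 → T6
flight=B64: load_pct >= 82 OR dist_km > 4062 → T6
flight=B74: load_pct >= 82 OR dist_km > 4062 → T6
flight=B82: load_pct >= 82 OR dist_km > 4062 → T6
flight=B90: load_pct >= 56 AND dist_km <= 4375 → T5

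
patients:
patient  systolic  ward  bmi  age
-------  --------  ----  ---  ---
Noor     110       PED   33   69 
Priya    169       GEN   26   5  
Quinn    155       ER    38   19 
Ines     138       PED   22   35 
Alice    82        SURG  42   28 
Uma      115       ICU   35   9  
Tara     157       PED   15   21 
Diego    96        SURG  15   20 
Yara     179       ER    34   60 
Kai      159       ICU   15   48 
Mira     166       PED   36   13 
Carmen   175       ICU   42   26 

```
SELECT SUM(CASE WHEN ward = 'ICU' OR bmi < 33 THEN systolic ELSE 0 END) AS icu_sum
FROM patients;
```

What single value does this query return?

1009

patient=Noor: ✗
patient=Priya: ✓ → 169
patient=Quinn: ✗
patient=Ines: ✓ → 138
patient=Alice: ✗
patient=Uma: ✓ → 115
patient=Tara: ✓ → 157
patient=Diego: ✓ → 96
patient=Yara: ✗
patient=Kai: ✓ → 159
patient=Mira: ✗
patient=Carmen: ✓ → 175
icu_sum = 169 + 138 + 115 + 157 + 96 + 159 + 175 = 1009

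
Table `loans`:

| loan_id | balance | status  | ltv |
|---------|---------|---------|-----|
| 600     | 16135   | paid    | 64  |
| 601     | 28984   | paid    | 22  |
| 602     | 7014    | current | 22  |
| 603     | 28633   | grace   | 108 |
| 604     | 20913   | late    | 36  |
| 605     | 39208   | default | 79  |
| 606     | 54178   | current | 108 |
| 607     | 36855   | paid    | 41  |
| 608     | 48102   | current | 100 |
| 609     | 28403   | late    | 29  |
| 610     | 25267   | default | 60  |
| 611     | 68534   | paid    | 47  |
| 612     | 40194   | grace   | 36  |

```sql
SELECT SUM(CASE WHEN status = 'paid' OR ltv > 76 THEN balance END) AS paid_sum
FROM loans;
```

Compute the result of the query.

320629

loan_id=600: ✓ → 16135
loan_id=601: ✓ → 28984
loan_id=602: ✗
loan_id=603: ✓ → 28633
loan_id=604: ✗
loan_id=605: ✓ → 39208
loan_id=606: ✓ → 54178
loan_id=607: ✓ → 36855
loan_id=608: ✓ → 48102
loan_id=609: ✗
loan_id=610: ✗
loan_id=611: ✓ → 68534
loan_id=612: ✗
paid_sum = 16135 + 28984 + 28633 + 39208 + 54178 + 36855 + 48102 + 68534 = 320629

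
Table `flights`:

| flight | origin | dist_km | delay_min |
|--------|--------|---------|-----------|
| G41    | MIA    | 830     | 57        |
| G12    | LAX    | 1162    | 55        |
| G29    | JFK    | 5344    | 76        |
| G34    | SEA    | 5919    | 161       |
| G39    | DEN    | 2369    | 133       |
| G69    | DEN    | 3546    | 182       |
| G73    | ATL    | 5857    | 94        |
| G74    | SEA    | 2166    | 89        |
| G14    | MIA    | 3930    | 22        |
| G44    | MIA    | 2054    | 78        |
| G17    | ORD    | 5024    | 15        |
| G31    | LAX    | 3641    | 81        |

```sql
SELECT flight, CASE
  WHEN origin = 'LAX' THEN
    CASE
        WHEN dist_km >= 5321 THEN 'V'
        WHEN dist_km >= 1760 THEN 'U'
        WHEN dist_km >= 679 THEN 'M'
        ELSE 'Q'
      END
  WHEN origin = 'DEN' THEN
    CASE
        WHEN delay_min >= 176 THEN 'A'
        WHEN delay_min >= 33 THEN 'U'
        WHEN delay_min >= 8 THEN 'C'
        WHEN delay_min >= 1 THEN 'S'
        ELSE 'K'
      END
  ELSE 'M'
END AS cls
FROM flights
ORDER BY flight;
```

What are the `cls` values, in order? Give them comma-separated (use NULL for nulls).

M, M, M, M, U, M, U, M, M, A, M, M

flight=G12: origin='LAX' → inner[dist_km >= 679] → M
flight=G14: origin='MIA' → outer ELSE → M
flight=G17: origin='ORD' → outer ELSE → M
flight=G29: origin='JFK' → outer ELSE → M
flight=G31: origin='LAX' → inner[dist_km >= 1760] → U
flight=G34: origin='SEA' → outer ELSE → M
flight=G39: origin='DEN' → inner[delay_min >= 33] → U
flight=G41: origin='MIA' → outer ELSE → M
flight=G44: origin='MIA' → outer ELSE → M
flight=G69: origin='DEN' → inner[delay_min >= 176] → A
flight=G73: origin='ATL' → outer ELSE → M
flight=G74: origin='SEA' → outer ELSE → M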